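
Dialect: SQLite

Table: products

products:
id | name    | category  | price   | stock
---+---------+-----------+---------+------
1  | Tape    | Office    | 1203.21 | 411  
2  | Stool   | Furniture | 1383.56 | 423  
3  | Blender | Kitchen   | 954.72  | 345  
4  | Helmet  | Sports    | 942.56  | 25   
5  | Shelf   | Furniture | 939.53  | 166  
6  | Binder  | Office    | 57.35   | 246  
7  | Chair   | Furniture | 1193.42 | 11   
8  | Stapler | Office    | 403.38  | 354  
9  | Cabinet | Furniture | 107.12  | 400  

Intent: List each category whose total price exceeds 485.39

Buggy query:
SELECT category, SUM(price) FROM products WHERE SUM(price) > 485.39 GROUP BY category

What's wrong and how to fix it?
Bug: Aggregate functions cannot appear in a WHERE clause

Fix: Move the aggregate condition to a HAVING clause

Corrected query:
SELECT category, SUM(price) FROM products GROUP BY category HAVING SUM(price) > 485.39

Result:
category  | SUM(price)
----------+-----------
Furniture | 3623.63   
Kitchen   | 954.72    
Office    | 1663.94   
Sports    | 942.56    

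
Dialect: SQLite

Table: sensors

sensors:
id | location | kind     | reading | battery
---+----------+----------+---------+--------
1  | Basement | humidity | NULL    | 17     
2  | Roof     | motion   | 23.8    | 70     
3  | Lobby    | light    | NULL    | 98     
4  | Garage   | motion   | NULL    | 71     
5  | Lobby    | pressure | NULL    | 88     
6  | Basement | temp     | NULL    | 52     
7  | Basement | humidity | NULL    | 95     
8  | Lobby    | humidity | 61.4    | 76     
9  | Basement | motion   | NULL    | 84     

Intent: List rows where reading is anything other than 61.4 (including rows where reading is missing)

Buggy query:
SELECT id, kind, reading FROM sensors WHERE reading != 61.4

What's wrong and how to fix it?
Bug: 'reading != 61.4' is unknown when reading is NULL, so NULL rows are silently excluded

Fix: Add an explicit OR reading IS NULL to include the missing-value rows

Corrected query:
SELECT id, kind, reading FROM sensors WHERE reading != 61.4 OR reading IS NULL

Result:
id | kind     | reading
---+----------+--------
1  | humidity | NULL   
2  | motion   | 23.8   
3  | light    | NULL   
4  | motion   | NULL   
5  | pressure | NULL   
6  | temp     | NULL   
7  | humidity | NULL   
9  | motion   | NULL   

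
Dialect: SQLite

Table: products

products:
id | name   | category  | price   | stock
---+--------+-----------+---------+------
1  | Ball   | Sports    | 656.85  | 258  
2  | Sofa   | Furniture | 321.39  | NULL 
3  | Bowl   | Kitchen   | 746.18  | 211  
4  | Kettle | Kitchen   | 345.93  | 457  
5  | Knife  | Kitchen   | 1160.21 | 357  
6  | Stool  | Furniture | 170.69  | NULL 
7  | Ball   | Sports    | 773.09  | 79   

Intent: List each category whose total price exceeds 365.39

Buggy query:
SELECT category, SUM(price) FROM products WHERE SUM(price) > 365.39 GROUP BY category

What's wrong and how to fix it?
Bug: SUM(price) is an aggregate, but WHERE filters rows before aggregation

Fix: Move the aggregate condition to a HAVING clause

Corrected query:
SELECT category, SUM(price) FROM products GROUP BY category HAVING SUM(price) > 365.39

Result:
category  | SUM(price)
----------+-----------
Furniture | 492.08    
Kitchen   | 2252.32   
Sports    | 1429.94   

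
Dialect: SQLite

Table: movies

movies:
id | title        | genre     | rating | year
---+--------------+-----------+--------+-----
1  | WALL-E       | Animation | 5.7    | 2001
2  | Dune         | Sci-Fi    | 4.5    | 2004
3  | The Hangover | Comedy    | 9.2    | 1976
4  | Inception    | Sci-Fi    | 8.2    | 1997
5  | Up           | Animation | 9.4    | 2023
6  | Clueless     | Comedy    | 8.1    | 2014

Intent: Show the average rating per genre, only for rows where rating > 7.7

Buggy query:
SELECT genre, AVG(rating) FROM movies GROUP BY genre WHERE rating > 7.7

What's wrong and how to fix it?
Bug: Row-level WHERE must come before GROUP BY in the clause order

Fix: Place WHERE between FROM and GROUP BY

Corrected query:
SELECT genre, AVG(rating) FROM movies WHERE rating > 7.7 GROUP BY genre

Result:
genre     | AVG(rating)
----------+------------
Animation | 9.4        
Comedy    | 8.65       
Sci-Fi    | 8.2        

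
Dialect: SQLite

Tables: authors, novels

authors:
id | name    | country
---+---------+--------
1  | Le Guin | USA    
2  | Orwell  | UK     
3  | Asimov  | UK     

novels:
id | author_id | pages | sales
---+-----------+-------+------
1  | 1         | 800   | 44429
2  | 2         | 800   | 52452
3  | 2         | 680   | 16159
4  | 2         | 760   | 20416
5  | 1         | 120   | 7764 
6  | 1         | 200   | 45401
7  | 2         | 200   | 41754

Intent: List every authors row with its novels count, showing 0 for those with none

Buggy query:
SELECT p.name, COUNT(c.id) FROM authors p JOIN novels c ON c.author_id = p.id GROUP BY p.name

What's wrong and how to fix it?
Bug: INNER JOIN drops authors rows that have no matching novels rows

Fix: Use LEFT JOIN so parents without children still appear (COUNT(c.id) gives 0)

Corrected query:
SELECT p.name, COUNT(c.id) FROM authors p LEFT JOIN novels c ON c.author_id = p.id GROUP BY p.name

Result:
name    | COUNT(c.id)
--------+------------
Asimov  | 0          
Le Guin | 3          
Orwell  | 4          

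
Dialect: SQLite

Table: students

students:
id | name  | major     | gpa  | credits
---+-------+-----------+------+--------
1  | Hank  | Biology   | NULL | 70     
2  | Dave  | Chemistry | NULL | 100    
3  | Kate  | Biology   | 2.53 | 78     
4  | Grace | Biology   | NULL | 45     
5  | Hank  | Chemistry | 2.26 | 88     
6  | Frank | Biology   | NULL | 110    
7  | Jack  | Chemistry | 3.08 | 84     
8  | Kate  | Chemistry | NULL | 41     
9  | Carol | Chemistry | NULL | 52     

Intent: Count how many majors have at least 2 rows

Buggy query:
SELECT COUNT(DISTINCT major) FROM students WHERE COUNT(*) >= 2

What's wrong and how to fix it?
Bug: WHERE filters individual rows, not groups, so a group-level COUNT is invalid there

Fix: Group first with HAVING COUNT(*) >= 2, then COUNT the resulting groups

Corrected query:
SELECT COUNT(*) FROM (SELECT major FROM students GROUP BY major HAVING COUNT(*) >= 2)

Result:
COUNT(*)
--------
2       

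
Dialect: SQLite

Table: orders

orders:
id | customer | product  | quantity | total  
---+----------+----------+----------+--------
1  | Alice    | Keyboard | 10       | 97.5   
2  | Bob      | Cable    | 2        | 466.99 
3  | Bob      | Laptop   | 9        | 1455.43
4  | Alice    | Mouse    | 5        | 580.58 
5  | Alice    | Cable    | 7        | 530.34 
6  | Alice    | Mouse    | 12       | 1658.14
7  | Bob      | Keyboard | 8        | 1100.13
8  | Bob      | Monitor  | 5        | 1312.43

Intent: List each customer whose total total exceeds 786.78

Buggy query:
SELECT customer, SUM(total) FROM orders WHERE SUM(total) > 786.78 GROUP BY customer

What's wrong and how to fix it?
Bug: SUM(total) is an aggregate, but WHERE filters rows before aggregation

Fix: Use HAVING (which filters groups after aggregation) instead of WHERE

Corrected query:
SELECT customer, SUM(total) FROM orders GROUP BY customer HAVING SUM(total) > 786.78

Result:
customer | SUM(total)
---------+-----------
Alice    | 2866.56   
Bob      | 4334.98   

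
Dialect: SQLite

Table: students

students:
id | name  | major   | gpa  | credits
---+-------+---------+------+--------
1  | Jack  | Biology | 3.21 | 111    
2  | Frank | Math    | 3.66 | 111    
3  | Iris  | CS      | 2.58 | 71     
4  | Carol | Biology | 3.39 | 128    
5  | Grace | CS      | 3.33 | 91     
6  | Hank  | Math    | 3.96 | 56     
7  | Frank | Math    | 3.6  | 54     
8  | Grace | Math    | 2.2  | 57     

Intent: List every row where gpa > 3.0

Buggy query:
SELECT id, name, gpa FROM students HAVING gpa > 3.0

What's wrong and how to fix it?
Bug: HAVING filters the output of aggregation, but this query has no GROUP BY and no aggregate functions, so SQLite rejects it (HAVING clause on a non-aggregate query); the condition here is per row

Fix: Replace HAVING with WHERE since the condition applies to individual rows

Corrected query:
SELECT id, name, gpa FROM students WHERE gpa > 3.0

Result:
id | name  | gpa 
---+-------+-----
1  | Jack  | 3.21
2  | Frank | 3.66
4  | Carol | 3.39
5  | Grace | 3.33
6  | Hank  | 3.96
7  | Frank | 3.6 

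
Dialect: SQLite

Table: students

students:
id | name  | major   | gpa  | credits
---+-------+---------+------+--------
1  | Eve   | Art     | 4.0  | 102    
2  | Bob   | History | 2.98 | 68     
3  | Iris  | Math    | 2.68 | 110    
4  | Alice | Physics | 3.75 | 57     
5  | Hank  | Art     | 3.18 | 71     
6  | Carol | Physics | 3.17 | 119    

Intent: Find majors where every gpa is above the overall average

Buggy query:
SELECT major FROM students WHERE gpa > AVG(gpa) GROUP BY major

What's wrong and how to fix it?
Bug: AVG() is an aggregate; it can't sit directly in WHERE

Fix: Compute the overall average in a scalar subquery and compare each group's MIN against it in HAVING

Corrected query:
SELECT major FROM students GROUP BY major HAVING MIN(gpa) > (SELECT AVG(gpa) FROM students)

Result:
(no rows)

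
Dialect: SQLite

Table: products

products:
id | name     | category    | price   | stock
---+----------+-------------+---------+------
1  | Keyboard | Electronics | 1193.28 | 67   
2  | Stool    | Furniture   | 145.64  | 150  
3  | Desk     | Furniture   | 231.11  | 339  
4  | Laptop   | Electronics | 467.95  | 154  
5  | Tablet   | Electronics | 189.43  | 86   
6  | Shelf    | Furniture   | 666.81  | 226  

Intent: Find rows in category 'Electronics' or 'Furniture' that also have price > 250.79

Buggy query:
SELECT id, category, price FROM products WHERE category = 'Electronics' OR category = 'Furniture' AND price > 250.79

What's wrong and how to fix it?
Bug: AND binds tighter than OR, so this parses as category = 'Electronics' OR (category = 'Furniture' AND price > 250.79)

Fix: Add parentheses around the OR so the AND applies to both alternatives

Corrected query:
SELECT id, category, price FROM products WHERE (category = 'Electronics' OR category = 'Furniture') AND price > 250.79

Result:
id | category    | price  
---+-------------+--------
1  | Electronics | 1193.28
4  | Electronics | 467.95 
6  | Furniture   | 666.81 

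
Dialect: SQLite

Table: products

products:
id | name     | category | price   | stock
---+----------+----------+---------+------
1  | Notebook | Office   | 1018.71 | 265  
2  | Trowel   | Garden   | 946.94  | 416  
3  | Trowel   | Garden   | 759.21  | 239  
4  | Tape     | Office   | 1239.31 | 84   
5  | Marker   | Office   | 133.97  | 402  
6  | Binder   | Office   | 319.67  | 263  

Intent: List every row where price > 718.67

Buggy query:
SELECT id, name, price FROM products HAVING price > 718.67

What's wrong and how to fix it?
Bug: HAVING filters the output of aggregation, but this query has no GROUP BY and no aggregate functions, so SQLite rejects it (HAVING clause on a non-aggregate query); the condition here is per row

Fix: Replace HAVING with WHERE since the condition applies to individual rows

Corrected query:
SELECT id, name, price FROM products WHERE price > 718.67

Result:
id | name     | price  
---+----------+--------
1  | Notebook | 1018.71
2  | Trowel   | 946.94 
3  | Trowel   | 759.21 
4  | Tape     | 1239.31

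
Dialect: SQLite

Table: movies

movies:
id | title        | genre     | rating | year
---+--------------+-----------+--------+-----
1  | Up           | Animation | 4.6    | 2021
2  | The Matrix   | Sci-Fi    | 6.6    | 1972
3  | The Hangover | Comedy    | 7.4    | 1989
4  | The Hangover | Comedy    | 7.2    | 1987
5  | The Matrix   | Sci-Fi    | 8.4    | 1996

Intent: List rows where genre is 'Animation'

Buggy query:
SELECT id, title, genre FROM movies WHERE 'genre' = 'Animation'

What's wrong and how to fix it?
Bug: 'genre' in single quotes is a string literal, not the column; the comparison is literal-vs-literal and never true

Fix: Reference the column as genre without single quotes

Corrected query:
SELECT id, title, genre FROM movies WHERE genre = 'Animation'

Result:
id | title | genre    
---+-------+----------
1  | Up    | Animation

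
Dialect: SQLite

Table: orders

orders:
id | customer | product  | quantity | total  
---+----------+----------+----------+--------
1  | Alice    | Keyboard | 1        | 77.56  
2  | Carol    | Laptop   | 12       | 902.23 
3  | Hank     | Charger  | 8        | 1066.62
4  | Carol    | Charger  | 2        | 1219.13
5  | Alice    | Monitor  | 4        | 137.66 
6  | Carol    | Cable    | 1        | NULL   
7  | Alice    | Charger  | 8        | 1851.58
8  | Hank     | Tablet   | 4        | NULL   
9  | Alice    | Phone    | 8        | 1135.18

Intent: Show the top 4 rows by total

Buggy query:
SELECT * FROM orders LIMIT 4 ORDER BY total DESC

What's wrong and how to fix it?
Bug: LIMIT must come after ORDER BY

Fix: Swap the clauses: ORDER BY first, then LIMIT

Corrected query:
SELECT * FROM orders ORDER BY total DESC LIMIT 4

Result:
id | customer | product | quantity | total  
---+----------+---------+----------+--------
7  | Alice    | Charger | 8        | 1851.58
4  | Carol    | Charger | 2        | 1219.13
9  | Alice    | Phone   | 8        | 1135.18
3  | Hank     | Charger | 8        | 1066.62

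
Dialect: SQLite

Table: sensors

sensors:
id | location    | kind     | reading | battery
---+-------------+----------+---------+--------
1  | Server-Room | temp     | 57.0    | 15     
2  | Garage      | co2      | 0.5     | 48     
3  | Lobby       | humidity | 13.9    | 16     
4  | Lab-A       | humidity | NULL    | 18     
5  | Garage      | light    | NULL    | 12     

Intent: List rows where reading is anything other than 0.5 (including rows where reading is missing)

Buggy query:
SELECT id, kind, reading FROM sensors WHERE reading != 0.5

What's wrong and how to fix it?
Bug: Inequality against NULL is unknown, not true; rows with NULL are dropped

Fix: Handle NULL separately with IS NULL alongside the inequality

Corrected query:
SELECT id, kind, reading FROM sensors WHERE reading != 0.5 OR reading IS NULL

Result:
id | kind     | reading
---+----------+--------
1  | temp     | 57     
3  | humidity | 13.9   
4  | humidity | NULL   
5  | light    | NULL   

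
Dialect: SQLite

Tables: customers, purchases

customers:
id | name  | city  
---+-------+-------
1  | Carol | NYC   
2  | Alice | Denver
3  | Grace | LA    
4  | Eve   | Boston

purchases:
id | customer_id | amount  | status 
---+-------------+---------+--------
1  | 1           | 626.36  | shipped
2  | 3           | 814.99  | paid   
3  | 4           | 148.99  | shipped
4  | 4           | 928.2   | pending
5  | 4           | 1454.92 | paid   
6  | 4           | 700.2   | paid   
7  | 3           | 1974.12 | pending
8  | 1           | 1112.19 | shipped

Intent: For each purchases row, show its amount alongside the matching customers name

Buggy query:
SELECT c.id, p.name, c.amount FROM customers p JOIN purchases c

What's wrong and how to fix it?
Bug: Missing join condition: each purchases row is matched to all customers rows instead of just its own

Fix: Specify the join condition linking the foreign key to the parent id

Corrected query:
SELECT c.id, p.name, c.amount FROM customers p JOIN purchases c ON c.customer_id = p.id

Result:
id | name  | amount 
---+-------+--------
1  | Carol | 626.36 
2  | Grace | 814.99 
3  | Eve   | 148.99 
4  | Eve   | 928.2  
5  | Eve   | 1454.92
6  | Eve   | 700.2  
7  | Grace | 1974.12
8  | Carol | 1112.19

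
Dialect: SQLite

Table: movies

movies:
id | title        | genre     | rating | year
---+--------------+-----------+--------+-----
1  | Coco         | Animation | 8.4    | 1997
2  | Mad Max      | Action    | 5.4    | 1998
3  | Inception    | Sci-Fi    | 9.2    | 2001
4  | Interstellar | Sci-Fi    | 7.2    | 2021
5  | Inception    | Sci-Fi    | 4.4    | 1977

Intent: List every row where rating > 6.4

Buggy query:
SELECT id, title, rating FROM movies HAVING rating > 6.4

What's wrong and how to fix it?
Bug: HAVING filters the output of aggregation, but this query has no GROUP BY and no aggregate functions, so SQLite rejects it (HAVING clause on a non-aggregate query); the condition here is per row

Fix: Replace HAVING with WHERE since the condition applies to individual rows

Corrected query:
SELECT id, title, rating FROM movies WHERE rating > 6.4

Result:
id | title        | rating
---+--------------+-------
1  | Coco         | 8.4   
3  | Inception    | 9.2   
4  | Interstellar | 7.2   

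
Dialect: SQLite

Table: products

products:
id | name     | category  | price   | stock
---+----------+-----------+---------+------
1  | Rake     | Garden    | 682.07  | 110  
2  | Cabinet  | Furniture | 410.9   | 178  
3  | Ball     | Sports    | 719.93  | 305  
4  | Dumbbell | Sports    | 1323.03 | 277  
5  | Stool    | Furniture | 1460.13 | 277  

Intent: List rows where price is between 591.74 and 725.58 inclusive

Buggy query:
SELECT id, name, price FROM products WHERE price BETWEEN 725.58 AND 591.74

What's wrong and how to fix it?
Bug: BETWEEN expects the lower bound first; with 725.58 AND 591.74 the range is empty

Fix: Write BETWEEN 591.74 AND 725.58

Corrected query:
SELECT id, name, price FROM products WHERE price BETWEEN 591.74 AND 725.58

Result:
id | name | price 
---+------+-------
1  | Rake | 682.07
3  | Ball | 719.93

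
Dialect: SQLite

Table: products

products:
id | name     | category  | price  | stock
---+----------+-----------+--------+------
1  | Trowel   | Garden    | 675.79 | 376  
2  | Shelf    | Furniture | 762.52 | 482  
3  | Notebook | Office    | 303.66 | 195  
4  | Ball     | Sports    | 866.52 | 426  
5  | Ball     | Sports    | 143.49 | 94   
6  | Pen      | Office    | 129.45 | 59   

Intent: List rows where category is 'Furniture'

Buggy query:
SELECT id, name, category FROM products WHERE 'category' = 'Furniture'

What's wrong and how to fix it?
Bug: Single quotes denote string literals in SQL; the column name is being compared as a constant string

Fix: Reference the column as category without single quotes

Corrected query:
SELECT id, name, category FROM products WHERE category = 'Furniture'

Result:
id | name  | category 
---+-------+----------
2  | Shelf | Furniture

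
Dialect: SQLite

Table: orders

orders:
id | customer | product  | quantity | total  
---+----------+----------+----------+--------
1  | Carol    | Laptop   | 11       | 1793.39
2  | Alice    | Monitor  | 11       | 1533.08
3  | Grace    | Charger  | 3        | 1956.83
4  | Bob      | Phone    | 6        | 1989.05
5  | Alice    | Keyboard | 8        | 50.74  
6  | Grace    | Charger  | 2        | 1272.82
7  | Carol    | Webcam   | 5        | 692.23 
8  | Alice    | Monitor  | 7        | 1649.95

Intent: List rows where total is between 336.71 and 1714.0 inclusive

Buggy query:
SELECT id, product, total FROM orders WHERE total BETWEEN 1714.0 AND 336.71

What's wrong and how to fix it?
Bug: The bounds are reversed; BETWEEN a AND b requires a <= b to match anything

Fix: Write BETWEEN 336.71 AND 1714.0

Corrected query:
SELECT id, product, total FROM orders WHERE total BETWEEN 336.71 AND 1714.0

Result:
id | product | total  
---+---------+--------
2  | Monitor | 1533.08
6  | Charger | 1272.82
7  | Webcam  | 692.23 
8  | Monitor | 1649.95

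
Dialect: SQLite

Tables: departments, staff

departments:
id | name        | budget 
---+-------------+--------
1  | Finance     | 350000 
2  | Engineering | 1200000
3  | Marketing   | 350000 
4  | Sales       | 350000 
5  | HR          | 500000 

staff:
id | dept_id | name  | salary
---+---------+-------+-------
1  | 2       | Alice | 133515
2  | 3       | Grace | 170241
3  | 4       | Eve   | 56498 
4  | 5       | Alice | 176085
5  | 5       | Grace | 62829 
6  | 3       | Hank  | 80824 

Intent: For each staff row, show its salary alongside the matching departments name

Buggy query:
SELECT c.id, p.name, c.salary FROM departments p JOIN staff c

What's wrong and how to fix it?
Bug: JOIN with no ON clause produces a cartesian product; every staff row pairs with every departments row

Fix: Add ON c.dept_id = p.id to the JOIN

Corrected query:
SELECT c.id, p.name, c.salary FROM departments p JOIN staff c ON c.dept_id = p.id

Result:
id | name        | salary
---+-------------+-------
1  | Engineering | 133515
2  | Marketing   | 170241
3  | Sales       | 56498 
4  | HR          | 176085
5  | HR          | 62829 
6  | Marketing   | 80824 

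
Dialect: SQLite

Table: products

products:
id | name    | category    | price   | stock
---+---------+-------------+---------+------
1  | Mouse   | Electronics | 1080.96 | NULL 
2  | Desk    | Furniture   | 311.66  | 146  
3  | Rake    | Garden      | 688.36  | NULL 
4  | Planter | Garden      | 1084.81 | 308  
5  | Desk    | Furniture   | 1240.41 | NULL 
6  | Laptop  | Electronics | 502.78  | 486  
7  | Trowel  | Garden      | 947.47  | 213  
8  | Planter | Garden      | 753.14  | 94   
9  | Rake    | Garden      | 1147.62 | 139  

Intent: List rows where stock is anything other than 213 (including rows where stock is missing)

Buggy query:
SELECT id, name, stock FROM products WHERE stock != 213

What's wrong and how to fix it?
Bug: 'stock != 213' is unknown when stock is NULL, so NULL rows are silently excluded

Fix: Handle NULL separately with IS NULL alongside the inequality

Corrected query:
SELECT id, name, stock FROM products WHERE stock != 213 OR stock IS NULL

Result:
id | name    | stock
---+---------+------
1  | Mouse   | NULL 
2  | Desk    | 146  
3  | Rake    | NULL 
4  | Planter | 308  
5  | Desk    | NULL 
6  | Laptop  | 486  
8  | Planter | 94   
9  | Rake    | 139  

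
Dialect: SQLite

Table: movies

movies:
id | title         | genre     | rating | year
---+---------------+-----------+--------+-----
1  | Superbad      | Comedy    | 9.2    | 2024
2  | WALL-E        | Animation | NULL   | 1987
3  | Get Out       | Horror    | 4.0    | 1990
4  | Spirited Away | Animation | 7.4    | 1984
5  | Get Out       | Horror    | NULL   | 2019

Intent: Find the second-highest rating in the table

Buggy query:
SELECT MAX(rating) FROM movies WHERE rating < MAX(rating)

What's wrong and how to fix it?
Bug: The inner MAX is an aggregate inside WHERE, which is not allowed

Fix: Put the inner MAX in a scalar subquery

Corrected query:
SELECT MAX(rating) FROM movies WHERE rating < (SELECT MAX(rating) FROM movies)

Result:
MAX(rating)
-----------
7.4        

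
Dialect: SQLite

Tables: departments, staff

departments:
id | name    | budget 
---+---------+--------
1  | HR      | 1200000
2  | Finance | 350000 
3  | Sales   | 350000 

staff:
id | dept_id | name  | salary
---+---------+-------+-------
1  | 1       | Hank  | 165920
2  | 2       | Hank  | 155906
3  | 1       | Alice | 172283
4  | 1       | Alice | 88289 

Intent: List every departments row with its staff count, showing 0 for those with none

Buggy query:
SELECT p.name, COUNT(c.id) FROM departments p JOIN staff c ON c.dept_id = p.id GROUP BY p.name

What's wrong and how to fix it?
Bug: An inner join excludes parents with zero children

Fix: Use LEFT JOIN so parents without children still appear (COUNT(c.id) gives 0)

Corrected query:
SELECT p.name, COUNT(c.id) FROM departments p LEFT JOIN staff c ON c.dept_id = p.id GROUP BY p.name

Result:
name    | COUNT(c.id)
--------+------------
Finance | 1          
HR      | 3          
Sales   | 0          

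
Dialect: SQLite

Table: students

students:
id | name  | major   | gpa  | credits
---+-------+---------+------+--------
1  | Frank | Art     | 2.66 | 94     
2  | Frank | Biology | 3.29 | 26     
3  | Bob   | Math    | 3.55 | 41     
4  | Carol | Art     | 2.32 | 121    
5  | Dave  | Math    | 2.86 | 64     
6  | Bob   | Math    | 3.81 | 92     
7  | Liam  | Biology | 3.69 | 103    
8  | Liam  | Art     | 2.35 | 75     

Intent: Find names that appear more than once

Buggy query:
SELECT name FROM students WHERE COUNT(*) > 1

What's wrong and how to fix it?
Bug: COUNT(*) is an aggregate and cannot be used in WHERE

Fix: GROUP BY name, then filter groups with HAVING COUNT(*) > 1

Corrected query:
SELECT name FROM students GROUP BY name HAVING COUNT(*) > 1

Result:
name 
-----
Bob  
Frank
Liam 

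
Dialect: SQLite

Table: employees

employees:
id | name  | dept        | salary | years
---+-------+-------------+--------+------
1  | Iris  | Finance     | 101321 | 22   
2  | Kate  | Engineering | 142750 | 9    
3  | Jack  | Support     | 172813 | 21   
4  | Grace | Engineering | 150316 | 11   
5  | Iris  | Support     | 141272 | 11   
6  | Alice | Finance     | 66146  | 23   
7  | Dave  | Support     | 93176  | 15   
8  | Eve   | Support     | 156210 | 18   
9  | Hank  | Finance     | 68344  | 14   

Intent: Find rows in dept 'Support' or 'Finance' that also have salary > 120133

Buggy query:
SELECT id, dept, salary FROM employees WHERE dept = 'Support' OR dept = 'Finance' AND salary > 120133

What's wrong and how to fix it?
Bug: Without parentheses, AND is evaluated before OR, so the salary filter only applies to the 'Finance' branch

Fix: Group the OR with parentheses (or use IN), then AND the threshold

Corrected query:
SELECT id, dept, salary FROM employees WHERE (dept = 'Support' OR dept = 'Finance') AND salary > 120133

Result:
id | dept    | salary
---+---------+-------
3  | Support | 172813
5  | Support | 141272
8  | Support | 156210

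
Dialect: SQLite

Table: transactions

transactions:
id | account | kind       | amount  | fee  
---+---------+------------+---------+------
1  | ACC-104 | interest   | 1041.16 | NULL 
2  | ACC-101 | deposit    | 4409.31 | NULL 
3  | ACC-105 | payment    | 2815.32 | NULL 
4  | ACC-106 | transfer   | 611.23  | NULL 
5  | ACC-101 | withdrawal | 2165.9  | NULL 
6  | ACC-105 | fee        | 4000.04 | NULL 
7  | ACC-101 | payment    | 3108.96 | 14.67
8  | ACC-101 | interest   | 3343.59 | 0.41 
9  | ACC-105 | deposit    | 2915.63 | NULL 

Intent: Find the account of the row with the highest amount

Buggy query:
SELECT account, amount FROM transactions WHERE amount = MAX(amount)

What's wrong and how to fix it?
Bug: MAX(amount) is an aggregate and cannot be used directly in WHERE

Fix: Wrap MAX in a scalar subquery so WHERE compares against a single value

Corrected query:
SELECT account, amount FROM transactions WHERE amount = (SELECT MAX(amount) FROM transactions)

Result:
account | amount 
--------+--------
ACC-101 | 4409.31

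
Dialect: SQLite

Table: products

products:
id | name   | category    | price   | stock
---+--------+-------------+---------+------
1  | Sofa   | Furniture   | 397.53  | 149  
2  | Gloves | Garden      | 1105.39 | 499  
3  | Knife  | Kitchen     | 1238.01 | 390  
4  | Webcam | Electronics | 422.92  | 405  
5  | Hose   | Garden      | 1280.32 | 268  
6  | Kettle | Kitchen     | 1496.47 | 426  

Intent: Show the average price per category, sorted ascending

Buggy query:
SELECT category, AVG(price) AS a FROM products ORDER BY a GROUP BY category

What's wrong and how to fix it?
Bug: ORDER BY appears before GROUP BY; SQL clause order requires GROUP BY first

Fix: Move ORDER BY to the end, after GROUP BY

Corrected query:
SELECT category, AVG(price) AS a FROM products GROUP BY category ORDER BY a

Result:
category    | a       
------------+---------
Furniture   | 397.53  
Electronics | 422.92  
Garden      | 1192.855
Kitchen     | 1367.24 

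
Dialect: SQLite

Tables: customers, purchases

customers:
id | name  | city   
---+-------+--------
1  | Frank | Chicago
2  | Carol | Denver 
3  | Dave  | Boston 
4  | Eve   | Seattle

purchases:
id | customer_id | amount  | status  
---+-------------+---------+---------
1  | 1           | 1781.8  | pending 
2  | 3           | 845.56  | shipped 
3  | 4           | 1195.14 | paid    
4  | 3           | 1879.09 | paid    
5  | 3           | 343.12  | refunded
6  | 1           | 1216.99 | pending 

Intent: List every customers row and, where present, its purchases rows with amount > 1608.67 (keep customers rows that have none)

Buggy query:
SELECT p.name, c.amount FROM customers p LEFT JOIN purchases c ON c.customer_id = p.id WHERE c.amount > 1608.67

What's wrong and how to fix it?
Bug: A WHERE condition on the right-hand table after LEFT JOIN drops unmatched parents

Fix: Move the right-table condition into the ON clause so unmatched parents are kept

Corrected query:
SELECT p.name, c.amount FROM customers p LEFT JOIN purchases c ON c.customer_id = p.id AND c.amount > 1608.67

Result:
name  | amount 
------+--------
Frank | 1781.8 
Carol | NULL   
Dave  | 1879.09
Eve   | NULL   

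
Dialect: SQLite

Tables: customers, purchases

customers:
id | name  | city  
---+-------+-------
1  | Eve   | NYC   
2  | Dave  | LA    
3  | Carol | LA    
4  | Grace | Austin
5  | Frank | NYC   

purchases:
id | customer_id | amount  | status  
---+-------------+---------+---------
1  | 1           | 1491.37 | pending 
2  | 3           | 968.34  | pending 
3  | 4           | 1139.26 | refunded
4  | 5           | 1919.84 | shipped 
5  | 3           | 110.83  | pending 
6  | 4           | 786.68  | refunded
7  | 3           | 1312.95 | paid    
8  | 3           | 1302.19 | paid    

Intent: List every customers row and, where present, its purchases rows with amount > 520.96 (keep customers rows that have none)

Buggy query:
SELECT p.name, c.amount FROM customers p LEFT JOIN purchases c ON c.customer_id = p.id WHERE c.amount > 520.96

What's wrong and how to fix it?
Bug: Filtering c.amount in WHERE discards the NULL rows produced by LEFT JOIN, turning it into an inner join

Fix: Move the right-table condition into the ON clause so unmatched parents are kept

Corrected query:
SELECT p.name, c.amount FROM customers p LEFT JOIN purchases c ON c.customer_id = p.id AND c.amount > 520.96

Result:
name  | amount 
------+--------
Eve   | 1491.37
Dave  | NULL   
Carol | 968.34 
Carol | 1302.19
Carol | 1312.95
Grace | 786.68 
Grace | 1139.26
Frank | 1919.84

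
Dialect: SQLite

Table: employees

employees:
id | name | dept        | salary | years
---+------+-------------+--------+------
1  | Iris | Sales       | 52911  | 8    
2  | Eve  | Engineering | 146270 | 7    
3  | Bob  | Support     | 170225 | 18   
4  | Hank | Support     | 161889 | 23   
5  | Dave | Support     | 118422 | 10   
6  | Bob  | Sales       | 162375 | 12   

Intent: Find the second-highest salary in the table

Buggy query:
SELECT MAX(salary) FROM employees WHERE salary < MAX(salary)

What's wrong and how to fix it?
Bug: The inner MAX is an aggregate inside WHERE, which is not allowed

Fix: Put the inner MAX in a scalar subquery

Corrected query:
SELECT MAX(salary) FROM employees WHERE salary < (SELECT MAX(salary) FROM employees)

Result:
MAX(salary)
-----------
162375     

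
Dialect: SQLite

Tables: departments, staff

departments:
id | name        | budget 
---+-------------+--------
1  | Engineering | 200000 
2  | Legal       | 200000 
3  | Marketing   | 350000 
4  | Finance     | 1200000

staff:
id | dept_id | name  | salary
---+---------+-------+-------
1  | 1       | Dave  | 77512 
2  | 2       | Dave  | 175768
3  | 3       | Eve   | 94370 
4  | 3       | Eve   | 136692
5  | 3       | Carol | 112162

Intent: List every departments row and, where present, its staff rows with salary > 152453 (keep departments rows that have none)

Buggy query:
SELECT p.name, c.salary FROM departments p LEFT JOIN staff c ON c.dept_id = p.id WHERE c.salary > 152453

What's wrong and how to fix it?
Bug: A WHERE condition on the right-hand table after LEFT JOIN drops unmatched parents

Fix: Put 'c.salary > 152453' in the JOIN's ON clause instead of WHERE

Corrected query:
SELECT p.name, c.salary FROM departments p LEFT JOIN staff c ON c.dept_id = p.id AND c.salary > 152453

Result:
name        | salary
------------+-------
Engineering | NULL  
Legal       | 175768
Marketing   | NULL  
Finance     | NULL  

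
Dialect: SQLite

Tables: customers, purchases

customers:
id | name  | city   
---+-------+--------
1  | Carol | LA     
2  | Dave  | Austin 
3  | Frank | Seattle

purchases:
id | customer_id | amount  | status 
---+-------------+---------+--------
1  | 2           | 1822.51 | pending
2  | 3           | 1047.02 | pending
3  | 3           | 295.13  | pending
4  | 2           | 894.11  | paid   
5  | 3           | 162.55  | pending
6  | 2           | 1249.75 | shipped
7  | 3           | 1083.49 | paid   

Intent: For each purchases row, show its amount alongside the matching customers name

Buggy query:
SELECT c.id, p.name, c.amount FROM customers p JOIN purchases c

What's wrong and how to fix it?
Bug: Missing join condition: each purchases row is matched to all customers rows instead of just its own

Fix: Specify the join condition linking the foreign key to the parent id

Corrected query:
SELECT c.id, p.name, c.amount FROM customers p JOIN purchases c ON c.customer_id = p.id

Result:
id | name  | amount 
---+-------+--------
1  | Dave  | 1822.51
2  | Frank | 1047.02
3  | Frank | 295.13 
4  | Dave  | 894.11 
5  | Frank | 162.55 
6  | Dave  | 1249.75
7  | Frank | 1083.49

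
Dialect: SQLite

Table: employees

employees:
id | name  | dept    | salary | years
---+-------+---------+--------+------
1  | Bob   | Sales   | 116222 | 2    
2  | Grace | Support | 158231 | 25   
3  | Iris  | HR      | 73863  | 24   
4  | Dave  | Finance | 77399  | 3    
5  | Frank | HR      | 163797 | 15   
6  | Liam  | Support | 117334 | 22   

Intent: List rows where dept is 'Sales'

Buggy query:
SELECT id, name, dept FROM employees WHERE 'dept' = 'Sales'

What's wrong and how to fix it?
Bug: 'dept' in single quotes is a string literal, not the column; the comparison is literal-vs-literal and never true

Fix: Remove the quotes around the column name (or use double quotes for an identifier)

Corrected query:
SELECT id, name, dept FROM employees WHERE dept = 'Sales'

Result:
id | name | dept 
---+------+------
1  | Bob  | Sales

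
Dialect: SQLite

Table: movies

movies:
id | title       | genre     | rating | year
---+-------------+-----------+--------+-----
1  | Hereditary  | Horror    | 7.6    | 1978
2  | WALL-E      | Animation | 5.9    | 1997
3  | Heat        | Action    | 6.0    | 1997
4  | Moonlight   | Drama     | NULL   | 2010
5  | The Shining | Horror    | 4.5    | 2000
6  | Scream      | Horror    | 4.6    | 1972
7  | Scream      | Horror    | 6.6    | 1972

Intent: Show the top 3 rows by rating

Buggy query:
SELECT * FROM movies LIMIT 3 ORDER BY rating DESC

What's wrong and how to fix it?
Bug: ORDER BY cannot follow LIMIT; LIMIT is the final clause

Fix: Swap the clauses: ORDER BY first, then LIMIT

Corrected query:
SELECT * FROM movies ORDER BY rating DESC LIMIT 3

Result:
id | title      | genre  | rating | year
---+------------+--------+--------+-----
1  | Hereditary | Horror | 7.6    | 1978
7  | Scream     | Horror | 6.6    | 1972
3  | Heat       | Action | 6      | 1997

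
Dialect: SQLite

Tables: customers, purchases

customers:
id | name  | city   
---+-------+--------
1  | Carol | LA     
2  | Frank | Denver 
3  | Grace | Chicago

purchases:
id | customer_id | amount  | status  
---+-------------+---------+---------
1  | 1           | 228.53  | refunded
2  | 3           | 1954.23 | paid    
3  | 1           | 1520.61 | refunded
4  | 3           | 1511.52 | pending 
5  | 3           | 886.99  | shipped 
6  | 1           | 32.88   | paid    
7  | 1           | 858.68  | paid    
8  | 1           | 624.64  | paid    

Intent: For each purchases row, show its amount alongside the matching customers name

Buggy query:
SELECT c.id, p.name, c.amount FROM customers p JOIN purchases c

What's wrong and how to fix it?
Bug: Missing join condition: each purchases row is matched to all customers rows instead of just its own

Fix: Specify the join condition linking the foreign key to the parent id

Corrected query:
SELECT c.id, p.name, c.amount FROM customers p JOIN purchases c ON c.customer_id = p.id

Result:
id | name  | amount 
---+-------+--------
1  | Carol | 228.53 
2  | Grace | 1954.23
3  | Carol | 1520.61
4  | Grace | 1511.52
5  | Grace | 886.99 
6  | Carol | 32.88  
7  | Carol | 858.68 
8  | Carol | 624.64 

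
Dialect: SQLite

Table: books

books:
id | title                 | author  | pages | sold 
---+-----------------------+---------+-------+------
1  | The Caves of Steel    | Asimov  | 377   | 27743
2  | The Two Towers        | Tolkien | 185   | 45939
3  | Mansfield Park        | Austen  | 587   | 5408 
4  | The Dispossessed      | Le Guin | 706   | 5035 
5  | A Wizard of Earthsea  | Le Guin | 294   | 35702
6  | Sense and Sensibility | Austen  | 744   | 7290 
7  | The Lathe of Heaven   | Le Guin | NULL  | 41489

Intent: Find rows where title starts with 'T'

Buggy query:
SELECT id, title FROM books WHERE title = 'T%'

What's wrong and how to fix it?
Bug: '=' compares the literal string including the % character; pattern matching needs LIKE

Fix: Use LIKE for wildcard pattern matching

Corrected query:
SELECT id, title FROM books WHERE title LIKE 'T%'

Result:
id | title              
---+--------------------
1  | The Caves of Steel 
2  | The Two Towers     
4  | The Dispossessed   
7  | The Lathe of Heaven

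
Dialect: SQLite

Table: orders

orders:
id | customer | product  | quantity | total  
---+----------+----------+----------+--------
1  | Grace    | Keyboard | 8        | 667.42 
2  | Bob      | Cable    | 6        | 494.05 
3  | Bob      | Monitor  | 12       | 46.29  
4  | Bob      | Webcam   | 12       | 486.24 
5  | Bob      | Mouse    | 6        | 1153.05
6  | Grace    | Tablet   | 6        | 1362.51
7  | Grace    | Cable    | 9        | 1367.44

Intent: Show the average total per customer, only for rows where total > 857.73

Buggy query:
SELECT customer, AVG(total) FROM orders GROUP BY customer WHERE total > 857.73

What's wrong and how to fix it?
Bug: Row-level WHERE must come before GROUP BY in the clause order

Fix: Move the WHERE clause before GROUP BY

Corrected query:
SELECT customer, AVG(total) FROM orders WHERE total > 857.73 GROUP BY customer

Result:
customer | AVG(total)
---------+-----------
Bob      | 1153.05   
Grace    | 1364.975  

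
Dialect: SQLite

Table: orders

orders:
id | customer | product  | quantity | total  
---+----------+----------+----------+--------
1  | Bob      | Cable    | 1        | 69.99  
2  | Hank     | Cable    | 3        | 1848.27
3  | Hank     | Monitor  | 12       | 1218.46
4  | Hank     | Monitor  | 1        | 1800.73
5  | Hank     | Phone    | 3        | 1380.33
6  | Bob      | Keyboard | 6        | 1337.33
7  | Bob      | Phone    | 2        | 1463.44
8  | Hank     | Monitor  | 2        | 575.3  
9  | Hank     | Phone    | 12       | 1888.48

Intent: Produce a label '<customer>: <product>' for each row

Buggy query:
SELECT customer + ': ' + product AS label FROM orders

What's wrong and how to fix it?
Bug: '+' is numeric addition; on text columns SQLite converts them to 0 instead of concatenating

Fix: Replace + with || to concatenate text

Corrected query:
SELECT customer || ': ' || product AS label FROM orders

Result:
label        
-------------
Bob: Cable   
Hank: Cable  
Hank: Monitor
Hank: Monitor
Hank: Phone  
Bob: Keyboard
Bob: Phone   
Hank: Monitor
Hank: Phone  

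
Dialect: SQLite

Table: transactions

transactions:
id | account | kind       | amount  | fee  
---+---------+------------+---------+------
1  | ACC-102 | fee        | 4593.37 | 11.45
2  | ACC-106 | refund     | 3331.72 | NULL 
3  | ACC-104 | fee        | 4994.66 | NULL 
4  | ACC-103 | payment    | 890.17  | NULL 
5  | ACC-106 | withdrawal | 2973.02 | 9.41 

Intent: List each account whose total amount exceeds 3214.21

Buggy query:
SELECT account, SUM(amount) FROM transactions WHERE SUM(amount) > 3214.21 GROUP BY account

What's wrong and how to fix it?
Bug: Aggregate functions cannot appear in a WHERE clause

Fix: Use HAVING (which filters groups after aggregation) instead of WHERE

Corrected query:
SELECT account, SUM(amount) FROM transactions GROUP BY account HAVING SUM(amount) > 3214.21

Result:
account | SUM(amount)
--------+------------
ACC-102 | 4593.37    
ACC-104 | 4994.66    
ACC-106 | 6304.74    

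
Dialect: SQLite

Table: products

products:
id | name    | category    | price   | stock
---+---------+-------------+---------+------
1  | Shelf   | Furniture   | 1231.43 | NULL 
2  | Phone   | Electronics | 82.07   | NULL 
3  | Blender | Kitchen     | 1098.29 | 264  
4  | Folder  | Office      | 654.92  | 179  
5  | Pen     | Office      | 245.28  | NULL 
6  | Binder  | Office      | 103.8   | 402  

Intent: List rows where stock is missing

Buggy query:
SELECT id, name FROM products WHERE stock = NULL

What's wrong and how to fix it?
Bug: Comparing to NULL with '=' never matches; NULL = NULL is unknown, not true

Fix: Use IS NULL to test for NULL

Corrected query:
SELECT id, name FROM products WHERE stock IS NULL

Result:
id | name 
---+------
1  | Shelf
2  | Phone
5  | Pen  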